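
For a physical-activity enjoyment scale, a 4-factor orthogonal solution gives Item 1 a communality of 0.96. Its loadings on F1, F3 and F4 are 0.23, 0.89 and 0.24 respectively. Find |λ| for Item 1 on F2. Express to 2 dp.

0.24

Under orthogonal rotation h² = Σλ², so λ_F2² = h² − (0.9026) = 0.96 − 0.9026 = 0.0574.
|λ| = √0.0574 = 0.2396.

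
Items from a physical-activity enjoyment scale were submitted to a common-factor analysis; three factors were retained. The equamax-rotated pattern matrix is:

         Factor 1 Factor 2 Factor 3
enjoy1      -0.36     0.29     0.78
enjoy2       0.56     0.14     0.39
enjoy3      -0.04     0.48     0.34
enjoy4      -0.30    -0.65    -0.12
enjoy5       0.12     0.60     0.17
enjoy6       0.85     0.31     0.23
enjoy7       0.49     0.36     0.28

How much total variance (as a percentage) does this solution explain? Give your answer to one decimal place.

Communalities: 0.8221, 0.4853, 0.3476, 0.5269, 0.4033, 0.8715, 0.4481; Σh² = 3.9048.
Total variance with 7 standardized items is 7, so the solution explains 3.9048/7 = 0.5578 = 55.78%.

55.8%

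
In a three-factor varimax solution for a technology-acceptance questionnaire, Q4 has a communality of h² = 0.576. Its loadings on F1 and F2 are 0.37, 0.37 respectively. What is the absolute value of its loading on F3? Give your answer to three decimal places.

0.550

Under orthogonal rotation h² = Σλ², so λ_F3² = h² − (0.2738) = 0.576 − 0.2738 = 0.3022.
|λ| = √0.3022 = 0.5497.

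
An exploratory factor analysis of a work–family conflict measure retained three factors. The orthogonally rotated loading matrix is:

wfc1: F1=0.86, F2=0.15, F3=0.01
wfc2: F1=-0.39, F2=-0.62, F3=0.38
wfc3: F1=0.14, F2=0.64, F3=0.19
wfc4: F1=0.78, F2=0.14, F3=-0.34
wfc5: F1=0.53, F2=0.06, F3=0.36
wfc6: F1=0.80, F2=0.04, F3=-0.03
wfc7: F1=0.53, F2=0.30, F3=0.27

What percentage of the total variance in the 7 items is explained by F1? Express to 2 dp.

38.88%

SS loadings for F1 = 0.86² + (-0.39)² + 0.14² + 0.78² + 0.53² + 0.80² + 0.53² = 2.7215
With 7 standardized items, total variance = 7. Proportion = 2.7215/7 = 0.3888 → 38.88%.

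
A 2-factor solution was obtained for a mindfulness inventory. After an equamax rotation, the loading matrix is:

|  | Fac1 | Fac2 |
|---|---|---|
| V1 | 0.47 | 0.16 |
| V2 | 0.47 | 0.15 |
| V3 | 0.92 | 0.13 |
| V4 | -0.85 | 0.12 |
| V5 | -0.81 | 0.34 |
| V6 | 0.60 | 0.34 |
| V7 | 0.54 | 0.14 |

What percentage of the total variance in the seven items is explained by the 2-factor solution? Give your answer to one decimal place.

Communalities: 0.2465, 0.2434, 0.8633, 0.7369, 0.7717, 0.4756, 0.3112; Σh² = 3.6486.
Total variance with 7 standardized items is 7, so the solution explains 3.6486/7 = 0.5212 = 52.12%.

52.1%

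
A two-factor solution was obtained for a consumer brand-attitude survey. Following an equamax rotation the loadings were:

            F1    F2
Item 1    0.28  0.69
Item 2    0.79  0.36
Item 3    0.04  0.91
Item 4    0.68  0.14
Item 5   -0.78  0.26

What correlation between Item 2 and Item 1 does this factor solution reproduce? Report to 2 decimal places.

r̂ = Σ λ_i·λ_j across factors = (0.79)(0.28) + (0.36)(0.69)
  = +0.2212 +0.2484 = 0.4696

0.47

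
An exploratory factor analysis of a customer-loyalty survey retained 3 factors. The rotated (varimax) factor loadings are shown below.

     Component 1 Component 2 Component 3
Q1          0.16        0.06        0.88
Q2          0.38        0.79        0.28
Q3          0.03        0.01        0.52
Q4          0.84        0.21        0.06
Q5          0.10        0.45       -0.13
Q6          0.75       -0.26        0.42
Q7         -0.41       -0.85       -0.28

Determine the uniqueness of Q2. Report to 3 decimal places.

h² = 0.38² + 0.79² + 0.28² = 0.1444 + 0.6241 + 0.0784 = 0.8469
Uniqueness u² = 1 − h² = 1 − 0.8469 = 0.1531

0.153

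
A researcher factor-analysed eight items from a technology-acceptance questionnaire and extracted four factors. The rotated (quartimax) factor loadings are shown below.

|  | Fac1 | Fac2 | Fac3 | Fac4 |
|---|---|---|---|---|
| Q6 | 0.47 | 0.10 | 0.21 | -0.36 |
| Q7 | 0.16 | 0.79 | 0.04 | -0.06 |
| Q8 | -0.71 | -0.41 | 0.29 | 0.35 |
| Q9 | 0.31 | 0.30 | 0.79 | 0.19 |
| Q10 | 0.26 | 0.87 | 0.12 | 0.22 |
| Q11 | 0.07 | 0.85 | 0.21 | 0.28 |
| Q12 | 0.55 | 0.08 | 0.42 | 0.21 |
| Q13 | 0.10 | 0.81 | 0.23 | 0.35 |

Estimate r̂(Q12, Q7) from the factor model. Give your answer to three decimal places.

0.155

r̂ = Σ λ_i·λ_j across factors = (0.55)(0.16) + (0.08)(0.79) + (0.42)(0.04) + (0.21)(-0.06)
  = +0.0880 +0.0632 +0.0168 -0.0126 = 0.1554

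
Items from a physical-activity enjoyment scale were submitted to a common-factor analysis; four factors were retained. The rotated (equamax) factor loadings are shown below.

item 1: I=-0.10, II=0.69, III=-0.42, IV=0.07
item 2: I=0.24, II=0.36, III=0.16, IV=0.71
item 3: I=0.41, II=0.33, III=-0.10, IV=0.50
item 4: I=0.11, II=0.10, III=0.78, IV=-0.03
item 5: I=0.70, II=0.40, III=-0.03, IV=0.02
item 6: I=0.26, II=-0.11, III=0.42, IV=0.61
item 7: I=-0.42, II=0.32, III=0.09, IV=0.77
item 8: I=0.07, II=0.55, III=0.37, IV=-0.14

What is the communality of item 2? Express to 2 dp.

0.72

h² = 0.24² + 0.36² + 0.16² + 0.71² = 0.0576 + 0.1296 + 0.0256 + 0.5041 = 0.7169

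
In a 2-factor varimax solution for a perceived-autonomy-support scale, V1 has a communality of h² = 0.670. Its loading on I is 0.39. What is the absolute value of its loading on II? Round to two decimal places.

Under orthogonal rotation h² = Σλ², so λ_II² = h² − (0.1521) = 0.670 − 0.1521 = 0.5179.
|λ| = √0.5179 = 0.7197.

0.72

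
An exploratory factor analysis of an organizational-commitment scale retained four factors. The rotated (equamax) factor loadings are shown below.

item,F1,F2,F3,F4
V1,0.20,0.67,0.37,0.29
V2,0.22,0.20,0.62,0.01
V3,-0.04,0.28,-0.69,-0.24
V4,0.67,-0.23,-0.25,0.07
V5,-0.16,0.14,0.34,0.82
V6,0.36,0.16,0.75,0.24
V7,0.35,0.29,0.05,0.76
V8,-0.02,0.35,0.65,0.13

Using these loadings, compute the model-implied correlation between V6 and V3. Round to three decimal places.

r̂ = Σ λ_i·λ_j across factors = (0.36)(-0.04) + (0.16)(0.28) + (0.75)(-0.69) + (0.24)(-0.24)
  = -0.0144 +0.0448 -0.5175 -0.0576 = -0.5447

-0.545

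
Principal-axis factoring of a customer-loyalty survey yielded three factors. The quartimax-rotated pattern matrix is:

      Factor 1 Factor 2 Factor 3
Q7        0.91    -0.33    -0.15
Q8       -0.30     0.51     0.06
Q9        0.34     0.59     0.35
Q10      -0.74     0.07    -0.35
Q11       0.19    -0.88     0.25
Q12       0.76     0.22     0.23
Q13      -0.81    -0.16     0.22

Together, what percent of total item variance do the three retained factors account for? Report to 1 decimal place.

69.4%

SS loadings by factor: 2.8511, 1.5704, 0.4349; total = 4.8564.
Total variance with 7 standardized items is 7, so the solution explains 4.8564/7 = 0.6938 = 69.38%.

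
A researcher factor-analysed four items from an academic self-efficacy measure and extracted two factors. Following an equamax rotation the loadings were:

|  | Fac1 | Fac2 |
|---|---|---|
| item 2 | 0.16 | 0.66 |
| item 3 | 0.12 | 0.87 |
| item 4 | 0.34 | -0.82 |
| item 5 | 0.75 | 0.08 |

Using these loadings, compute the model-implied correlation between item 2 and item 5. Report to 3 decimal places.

0.173

r̂ = Σ λ_i·λ_j across factors = (0.16)(0.75) + (0.66)(0.08)
  = +0.1200 +0.0528 = 0.1728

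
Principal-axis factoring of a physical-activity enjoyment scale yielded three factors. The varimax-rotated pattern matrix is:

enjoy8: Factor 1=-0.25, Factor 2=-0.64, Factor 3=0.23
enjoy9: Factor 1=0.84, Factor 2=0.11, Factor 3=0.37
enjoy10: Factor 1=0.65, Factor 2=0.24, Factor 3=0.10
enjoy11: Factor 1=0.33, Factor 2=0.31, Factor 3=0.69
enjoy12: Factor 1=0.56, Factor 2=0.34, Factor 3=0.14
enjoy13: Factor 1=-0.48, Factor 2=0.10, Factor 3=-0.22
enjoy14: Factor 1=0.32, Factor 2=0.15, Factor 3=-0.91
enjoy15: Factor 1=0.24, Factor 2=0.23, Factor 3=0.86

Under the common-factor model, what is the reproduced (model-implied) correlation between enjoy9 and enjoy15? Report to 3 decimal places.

r̂ = Σ λ_i·λ_j across factors = (0.84)(0.24) + (0.11)(0.23) + (0.37)(0.86)
  = +0.2016 +0.0253 +0.3182 = 0.5451

0.545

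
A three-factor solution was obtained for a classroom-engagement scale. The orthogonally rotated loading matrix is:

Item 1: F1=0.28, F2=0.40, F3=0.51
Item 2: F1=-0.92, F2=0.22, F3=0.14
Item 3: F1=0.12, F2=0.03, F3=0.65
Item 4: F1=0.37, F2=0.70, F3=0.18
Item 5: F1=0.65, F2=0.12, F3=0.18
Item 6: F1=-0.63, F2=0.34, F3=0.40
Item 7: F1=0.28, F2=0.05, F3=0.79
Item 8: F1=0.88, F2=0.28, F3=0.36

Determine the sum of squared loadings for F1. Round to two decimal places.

2.75

SS loadings for F1 = 0.28² + (-0.92)² + 0.12² + 0.37² + 0.65² + (-0.63)² + 0.28² + 0.88² = 0.0784 + 0.8464 + 0.0144 + 0.1369 + 0.4225 + 0.3969 + 0.0784 + 0.7744 = 2.7483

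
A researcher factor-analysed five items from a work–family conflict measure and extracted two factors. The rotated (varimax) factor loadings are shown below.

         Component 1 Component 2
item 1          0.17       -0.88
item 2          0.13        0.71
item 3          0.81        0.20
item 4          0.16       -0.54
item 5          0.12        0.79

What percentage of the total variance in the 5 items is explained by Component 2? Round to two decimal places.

SS loadings for Component 2 = (-0.88)² + 0.71² + 0.20² + (-0.54)² + 0.79² = 2.2342
With 5 standardized items, total variance = 5. Proportion = 2.2342/5 = 0.4468 → 44.68%.

44.68%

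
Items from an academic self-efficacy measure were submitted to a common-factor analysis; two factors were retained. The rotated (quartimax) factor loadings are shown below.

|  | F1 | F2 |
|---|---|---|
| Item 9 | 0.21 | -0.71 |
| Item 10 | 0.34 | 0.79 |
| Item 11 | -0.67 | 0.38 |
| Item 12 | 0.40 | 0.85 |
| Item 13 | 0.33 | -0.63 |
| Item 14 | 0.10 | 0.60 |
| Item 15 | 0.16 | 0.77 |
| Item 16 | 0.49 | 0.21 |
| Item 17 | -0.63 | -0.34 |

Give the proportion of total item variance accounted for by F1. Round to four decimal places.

0.1722

SS loadings for F1 = 0.21² + 0.34² + (-0.67)² + 0.40² + 0.33² + 0.10² + 0.16² + 0.49² + (-0.63)² = 1.5501
Proportion of variance = 1.5501 / 9 = 0.1722.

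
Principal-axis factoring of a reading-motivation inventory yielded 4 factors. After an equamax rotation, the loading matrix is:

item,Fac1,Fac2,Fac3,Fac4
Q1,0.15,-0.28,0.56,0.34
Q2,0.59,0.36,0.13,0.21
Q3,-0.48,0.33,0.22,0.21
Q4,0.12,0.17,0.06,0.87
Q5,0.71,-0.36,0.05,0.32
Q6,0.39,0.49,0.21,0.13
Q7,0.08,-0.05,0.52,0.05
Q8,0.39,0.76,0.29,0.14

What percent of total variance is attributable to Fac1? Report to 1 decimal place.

17.9%

SS loadings for Fac1 = 0.15² + 0.59² + (-0.48)² + 0.12² + 0.71² + 0.39² + 0.08² + 0.39² = 1.4301
With 8 standardized items, total variance = 8. Proportion = 1.4301/8 = 0.1788 → 17.88%.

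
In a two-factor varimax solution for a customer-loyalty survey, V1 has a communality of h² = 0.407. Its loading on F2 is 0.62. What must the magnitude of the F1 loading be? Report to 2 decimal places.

0.15

Under orthogonal rotation h² = Σλ², so λ_F1² = h² − (0.3844) = 0.407 − 0.3844 = 0.0226.
|λ| = √0.0226 = 0.1503.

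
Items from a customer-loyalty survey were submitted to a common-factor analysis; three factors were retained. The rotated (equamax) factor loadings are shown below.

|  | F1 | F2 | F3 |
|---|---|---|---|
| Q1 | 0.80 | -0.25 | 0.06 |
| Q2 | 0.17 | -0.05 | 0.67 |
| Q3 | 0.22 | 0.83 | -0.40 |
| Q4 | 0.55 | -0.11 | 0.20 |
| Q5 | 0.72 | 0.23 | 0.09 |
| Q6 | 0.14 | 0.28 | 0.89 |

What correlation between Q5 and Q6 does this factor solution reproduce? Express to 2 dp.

r̂ = Σ λ_i·λ_j across factors = (0.72)(0.14) + (0.23)(0.28) + (0.09)(0.89)
  = +0.1008 +0.0644 +0.0801 = 0.2453

0.25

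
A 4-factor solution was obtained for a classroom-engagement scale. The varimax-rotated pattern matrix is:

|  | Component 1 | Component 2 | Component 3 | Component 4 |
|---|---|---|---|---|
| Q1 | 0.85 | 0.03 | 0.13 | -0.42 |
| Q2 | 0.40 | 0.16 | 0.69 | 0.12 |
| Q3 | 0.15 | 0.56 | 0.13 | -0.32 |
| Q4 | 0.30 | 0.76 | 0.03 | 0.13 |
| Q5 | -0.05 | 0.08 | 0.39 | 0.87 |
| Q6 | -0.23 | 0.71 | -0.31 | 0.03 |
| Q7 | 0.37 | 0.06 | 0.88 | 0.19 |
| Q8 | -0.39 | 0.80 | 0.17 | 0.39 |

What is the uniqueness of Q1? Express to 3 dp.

0.083

h² = 0.85² + 0.03² + 0.13² + (-0.42)² = 0.7225 + 0.0009 + 0.0169 + 0.1764 = 0.9167
Uniqueness u² = 1 − h² = 1 − 0.9167 = 0.0833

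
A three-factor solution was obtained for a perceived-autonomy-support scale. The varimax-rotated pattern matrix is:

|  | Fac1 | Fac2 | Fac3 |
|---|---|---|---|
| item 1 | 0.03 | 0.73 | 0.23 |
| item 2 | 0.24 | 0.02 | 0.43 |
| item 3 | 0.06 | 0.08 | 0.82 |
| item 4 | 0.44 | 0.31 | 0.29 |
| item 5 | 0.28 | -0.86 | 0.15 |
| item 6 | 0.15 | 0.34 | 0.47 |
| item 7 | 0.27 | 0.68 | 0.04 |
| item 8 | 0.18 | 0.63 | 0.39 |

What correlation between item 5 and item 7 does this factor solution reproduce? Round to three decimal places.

r̂ = Σ λ_i·λ_j across factors = (0.28)(0.27) + (-0.86)(0.68) + (0.15)(0.04)
  = +0.0756 -0.5848 +0.0060 = -0.5032

-0.503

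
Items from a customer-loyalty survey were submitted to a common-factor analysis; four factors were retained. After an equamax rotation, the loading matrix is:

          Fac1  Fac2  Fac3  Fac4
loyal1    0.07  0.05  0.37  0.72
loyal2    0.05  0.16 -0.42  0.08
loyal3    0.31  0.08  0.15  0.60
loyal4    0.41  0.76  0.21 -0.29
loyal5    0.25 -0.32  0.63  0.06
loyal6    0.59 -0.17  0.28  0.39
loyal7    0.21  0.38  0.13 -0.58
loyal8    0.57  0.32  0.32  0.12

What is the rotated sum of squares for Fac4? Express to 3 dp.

SS loadings for Fac4 = 0.72² + 0.08² + 0.60² + (-0.29)² + 0.06² + 0.39² + (-0.58)² + 0.12² = 0.5184 + 0.0064 + 0.3600 + 0.0841 + 0.0036 + 0.1521 + 0.3364 + 0.0144 = 1.4754

1.475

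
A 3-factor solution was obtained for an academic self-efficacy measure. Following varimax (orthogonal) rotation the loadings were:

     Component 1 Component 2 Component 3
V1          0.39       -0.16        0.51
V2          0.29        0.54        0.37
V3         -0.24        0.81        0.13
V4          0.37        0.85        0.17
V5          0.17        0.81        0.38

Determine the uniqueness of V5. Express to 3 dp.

0.171

h² = 0.17² + 0.81² + 0.38² = 0.0289 + 0.6561 + 0.1444 = 0.8294
Uniqueness u² = 1 − h² = 1 − 0.8294 = 0.1706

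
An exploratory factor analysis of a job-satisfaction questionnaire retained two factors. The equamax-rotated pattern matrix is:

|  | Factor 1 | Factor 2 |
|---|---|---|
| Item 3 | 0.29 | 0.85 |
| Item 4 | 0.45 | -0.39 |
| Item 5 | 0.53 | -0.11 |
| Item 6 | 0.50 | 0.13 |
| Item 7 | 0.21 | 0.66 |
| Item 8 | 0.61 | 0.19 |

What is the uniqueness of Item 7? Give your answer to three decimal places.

h² = 0.21² + 0.66² = 0.0441 + 0.4356 = 0.4797
Uniqueness u² = 1 − h² = 1 − 0.4797 = 0.5203

0.520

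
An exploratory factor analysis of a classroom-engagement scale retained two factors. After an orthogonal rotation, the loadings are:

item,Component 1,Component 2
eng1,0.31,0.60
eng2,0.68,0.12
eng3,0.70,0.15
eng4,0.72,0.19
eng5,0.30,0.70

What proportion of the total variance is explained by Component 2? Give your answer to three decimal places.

SS loadings for Component 2 = 0.60² + 0.12² + 0.15² + 0.19² + 0.70² = 0.9230
Proportion of variance = 0.9230 / 5 = 0.1846.

0.185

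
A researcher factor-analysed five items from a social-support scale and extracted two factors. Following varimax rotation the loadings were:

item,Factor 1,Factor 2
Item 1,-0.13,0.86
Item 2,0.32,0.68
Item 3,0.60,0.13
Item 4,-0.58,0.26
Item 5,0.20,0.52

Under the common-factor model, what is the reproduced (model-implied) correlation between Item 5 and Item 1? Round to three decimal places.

r̂ = Σ λ_i·λ_j across factors = (0.20)(-0.13) + (0.52)(0.86)
  = -0.0260 +0.4472 = 0.4212

0.421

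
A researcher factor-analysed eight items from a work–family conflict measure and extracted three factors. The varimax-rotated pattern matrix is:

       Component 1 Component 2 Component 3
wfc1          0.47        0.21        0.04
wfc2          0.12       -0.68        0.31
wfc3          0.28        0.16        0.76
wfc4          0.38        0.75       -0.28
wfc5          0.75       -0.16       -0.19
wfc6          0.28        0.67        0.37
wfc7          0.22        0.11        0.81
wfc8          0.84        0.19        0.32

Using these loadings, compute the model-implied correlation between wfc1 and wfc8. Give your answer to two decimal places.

0.45

r̂ = Σ λ_i·λ_j across factors = (0.47)(0.84) + (0.21)(0.19) + (0.04)(0.32)
  = +0.3948 +0.0399 +0.0128 = 0.4475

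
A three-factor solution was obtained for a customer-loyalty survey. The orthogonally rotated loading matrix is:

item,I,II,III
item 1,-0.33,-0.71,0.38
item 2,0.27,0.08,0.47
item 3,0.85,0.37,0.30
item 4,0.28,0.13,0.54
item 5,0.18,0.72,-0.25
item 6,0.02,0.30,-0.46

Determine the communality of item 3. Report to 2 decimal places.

h² = 0.85² + 0.37² + 0.30² = 0.7225 + 0.1369 + 0.0900 = 0.9494

0.95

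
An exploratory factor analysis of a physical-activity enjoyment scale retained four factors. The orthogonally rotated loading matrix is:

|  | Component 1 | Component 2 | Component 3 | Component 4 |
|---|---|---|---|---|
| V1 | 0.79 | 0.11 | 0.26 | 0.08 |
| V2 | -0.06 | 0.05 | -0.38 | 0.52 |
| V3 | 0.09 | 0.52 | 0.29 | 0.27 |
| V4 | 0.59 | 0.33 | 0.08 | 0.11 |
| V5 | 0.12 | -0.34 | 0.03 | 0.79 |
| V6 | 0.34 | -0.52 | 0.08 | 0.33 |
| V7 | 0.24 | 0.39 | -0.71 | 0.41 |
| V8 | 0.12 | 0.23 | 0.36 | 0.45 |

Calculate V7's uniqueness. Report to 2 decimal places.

0.12

h² = 0.24² + 0.39² + (-0.71)² + 0.41² = 0.0576 + 0.1521 + 0.5041 + 0.1681 = 0.8819
Uniqueness u² = 1 − h² = 1 − 0.8819 = 0.1181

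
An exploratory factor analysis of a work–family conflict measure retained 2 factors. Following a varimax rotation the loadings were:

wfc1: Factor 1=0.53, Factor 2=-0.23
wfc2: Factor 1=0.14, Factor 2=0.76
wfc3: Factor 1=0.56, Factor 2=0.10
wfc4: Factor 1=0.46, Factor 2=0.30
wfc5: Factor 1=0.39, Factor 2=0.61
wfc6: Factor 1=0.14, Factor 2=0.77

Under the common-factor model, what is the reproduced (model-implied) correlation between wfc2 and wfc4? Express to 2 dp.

r̂ = Σ λ_i·λ_j across factors = (0.14)(0.46) + (0.76)(0.30)
  = +0.0644 +0.2280 = 0.2924

0.29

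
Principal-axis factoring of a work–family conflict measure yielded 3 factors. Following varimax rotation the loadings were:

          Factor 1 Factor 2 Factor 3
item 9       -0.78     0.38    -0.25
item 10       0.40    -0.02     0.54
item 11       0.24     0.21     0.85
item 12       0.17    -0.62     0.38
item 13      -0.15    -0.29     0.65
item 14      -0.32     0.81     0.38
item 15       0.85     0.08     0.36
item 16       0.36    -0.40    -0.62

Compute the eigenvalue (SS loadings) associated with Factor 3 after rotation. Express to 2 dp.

SS loadings for Factor 3 = (-0.25)² + 0.54² + 0.85² + 0.38² + 0.65² + 0.38² + 0.36² + (-0.62)² = 0.0625 + 0.2916 + 0.7225 + 0.1444 + 0.4225 + 0.1444 + 0.1296 + 0.3844 = 2.3019

2.30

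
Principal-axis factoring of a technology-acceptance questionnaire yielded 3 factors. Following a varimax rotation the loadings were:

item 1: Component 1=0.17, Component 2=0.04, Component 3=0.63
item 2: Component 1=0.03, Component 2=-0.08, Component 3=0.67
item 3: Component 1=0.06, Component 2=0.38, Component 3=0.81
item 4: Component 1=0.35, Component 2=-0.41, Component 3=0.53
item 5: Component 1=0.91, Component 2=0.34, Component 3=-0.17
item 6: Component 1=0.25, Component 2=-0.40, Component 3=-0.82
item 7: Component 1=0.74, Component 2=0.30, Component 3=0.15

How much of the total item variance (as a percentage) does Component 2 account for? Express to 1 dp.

SS loadings for Component 2 = 0.04² + (-0.08)² + 0.38² + (-0.41)² + 0.34² + (-0.40)² + 0.30² = 0.6861
With 7 standardized items, total variance = 7. Proportion = 0.6861/7 = 0.0980 → 9.80%.

9.8%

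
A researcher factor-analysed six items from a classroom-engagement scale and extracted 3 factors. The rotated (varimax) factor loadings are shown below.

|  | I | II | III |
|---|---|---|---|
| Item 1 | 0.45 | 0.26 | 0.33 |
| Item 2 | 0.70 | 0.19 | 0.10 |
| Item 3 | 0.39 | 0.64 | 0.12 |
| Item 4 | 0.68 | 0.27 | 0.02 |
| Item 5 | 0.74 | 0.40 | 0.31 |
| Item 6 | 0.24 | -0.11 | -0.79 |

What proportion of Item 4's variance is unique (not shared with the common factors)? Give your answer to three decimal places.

h² = 0.68² + 0.27² + 0.02² = 0.4624 + 0.0729 + 0.0004 = 0.5357
Uniqueness u² = 1 − h² = 1 − 0.5357 = 0.4643

0.464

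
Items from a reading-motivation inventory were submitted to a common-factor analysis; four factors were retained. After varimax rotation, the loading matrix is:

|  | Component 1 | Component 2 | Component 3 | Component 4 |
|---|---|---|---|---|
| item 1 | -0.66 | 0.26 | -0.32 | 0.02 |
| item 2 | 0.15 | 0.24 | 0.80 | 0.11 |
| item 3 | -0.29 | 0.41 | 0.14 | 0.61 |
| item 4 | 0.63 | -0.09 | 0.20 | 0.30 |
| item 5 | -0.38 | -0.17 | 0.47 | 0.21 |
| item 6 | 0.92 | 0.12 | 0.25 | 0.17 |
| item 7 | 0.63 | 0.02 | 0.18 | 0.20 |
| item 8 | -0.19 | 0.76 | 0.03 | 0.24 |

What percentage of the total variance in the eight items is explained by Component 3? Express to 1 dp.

14.0%

SS loadings for Component 3 = (-0.32)² + 0.80² + 0.14² + 0.20² + 0.47² + 0.25² + 0.18² + 0.03² = 1.1187
With 8 standardized items, total variance = 8. Proportion = 1.1187/8 = 0.1398 → 13.98%.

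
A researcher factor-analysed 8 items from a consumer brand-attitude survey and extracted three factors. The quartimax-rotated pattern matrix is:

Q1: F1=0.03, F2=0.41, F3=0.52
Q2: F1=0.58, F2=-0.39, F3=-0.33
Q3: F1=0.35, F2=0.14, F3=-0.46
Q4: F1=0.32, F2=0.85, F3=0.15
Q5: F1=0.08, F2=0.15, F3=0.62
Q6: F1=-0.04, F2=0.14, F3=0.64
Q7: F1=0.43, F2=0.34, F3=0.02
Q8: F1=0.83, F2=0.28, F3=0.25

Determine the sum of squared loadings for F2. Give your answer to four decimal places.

SS loadings for F2 = 0.41² + (-0.39)² + 0.14² + 0.85² + 0.15² + 0.14² + 0.34² + 0.28² = 0.1681 + 0.1521 + 0.0196 + 0.7225 + 0.0225 + 0.0196 + 0.1156 + 0.0784 = 1.2984

1.2984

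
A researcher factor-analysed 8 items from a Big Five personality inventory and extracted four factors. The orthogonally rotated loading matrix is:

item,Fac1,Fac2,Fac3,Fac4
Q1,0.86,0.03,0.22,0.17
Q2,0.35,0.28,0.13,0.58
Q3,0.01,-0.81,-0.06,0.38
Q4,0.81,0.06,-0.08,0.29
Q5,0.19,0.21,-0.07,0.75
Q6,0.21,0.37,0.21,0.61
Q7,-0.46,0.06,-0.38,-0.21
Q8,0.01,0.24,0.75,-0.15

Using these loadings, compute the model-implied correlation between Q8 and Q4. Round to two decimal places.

-0.08

r̂ = Σ λ_i·λ_j across factors = (0.01)(0.81) + (0.24)(0.06) + (0.75)(-0.08) + (-0.15)(0.29)
  = +0.0081 +0.0144 -0.0600 -0.0435 = -0.0810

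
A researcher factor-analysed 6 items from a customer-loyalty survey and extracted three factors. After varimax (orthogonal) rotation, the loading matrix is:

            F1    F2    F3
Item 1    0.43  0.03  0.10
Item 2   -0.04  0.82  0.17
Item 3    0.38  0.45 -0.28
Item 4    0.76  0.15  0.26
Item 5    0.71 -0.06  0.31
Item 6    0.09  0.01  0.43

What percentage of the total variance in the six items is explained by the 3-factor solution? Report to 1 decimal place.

Communalities: 0.1958, 0.7029, 0.4253, 0.6677, 0.6038, 0.1931; Σh² = 2.7886.
Total variance with 6 standardized items is 6, so the solution explains 2.7886/6 = 0.4648 = 46.48%.

46.5%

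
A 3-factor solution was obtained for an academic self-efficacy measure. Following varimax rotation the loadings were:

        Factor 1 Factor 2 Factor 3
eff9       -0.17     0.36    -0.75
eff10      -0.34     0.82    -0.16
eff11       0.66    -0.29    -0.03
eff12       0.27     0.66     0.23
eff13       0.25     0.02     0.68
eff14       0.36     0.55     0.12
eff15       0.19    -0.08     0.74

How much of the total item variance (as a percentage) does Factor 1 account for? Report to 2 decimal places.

SS loadings for Factor 1 = (-0.17)² + (-0.34)² + 0.66² + 0.27² + 0.25² + 0.36² + 0.19² = 0.8812
With 7 standardized items, total variance = 7. Proportion = 0.8812/7 = 0.1259 → 12.59%.

12.59%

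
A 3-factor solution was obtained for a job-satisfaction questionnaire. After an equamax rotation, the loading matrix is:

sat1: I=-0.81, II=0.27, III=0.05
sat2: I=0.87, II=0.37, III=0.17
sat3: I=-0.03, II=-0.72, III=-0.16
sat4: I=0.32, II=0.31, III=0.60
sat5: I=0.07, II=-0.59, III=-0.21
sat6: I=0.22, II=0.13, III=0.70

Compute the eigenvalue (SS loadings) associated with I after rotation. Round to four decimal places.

1.5696

SS loadings for I = (-0.81)² + 0.87² + (-0.03)² + 0.32² + 0.07² + 0.22² = 0.6561 + 0.7569 + 0.0009 + 0.1024 + 0.0049 + 0.0484 = 1.5696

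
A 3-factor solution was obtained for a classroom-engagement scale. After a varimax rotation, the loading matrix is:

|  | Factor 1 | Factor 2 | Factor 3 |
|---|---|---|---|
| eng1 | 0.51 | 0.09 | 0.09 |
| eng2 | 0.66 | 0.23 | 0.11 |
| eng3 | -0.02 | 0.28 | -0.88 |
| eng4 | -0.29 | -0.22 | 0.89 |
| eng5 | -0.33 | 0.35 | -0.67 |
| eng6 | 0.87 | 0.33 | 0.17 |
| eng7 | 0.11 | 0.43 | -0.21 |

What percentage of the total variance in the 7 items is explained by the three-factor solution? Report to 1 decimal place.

Communalities: 0.2763, 0.5006, 0.8532, 0.9246, 0.6803, 0.8947, 0.2411; Σh² = 4.3708.
Total variance with 7 standardized items is 7, so the solution explains 4.3708/7 = 0.6244 = 62.44%.

62.4%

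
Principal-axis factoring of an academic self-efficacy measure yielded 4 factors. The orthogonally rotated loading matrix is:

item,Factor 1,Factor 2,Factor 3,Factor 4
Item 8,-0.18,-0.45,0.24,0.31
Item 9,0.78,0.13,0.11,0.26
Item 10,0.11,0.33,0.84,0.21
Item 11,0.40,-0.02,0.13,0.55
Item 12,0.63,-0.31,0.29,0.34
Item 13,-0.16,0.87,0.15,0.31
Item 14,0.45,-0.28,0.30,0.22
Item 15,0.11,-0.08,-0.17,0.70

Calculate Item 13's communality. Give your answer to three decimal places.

0.901

h² = (-0.16)² + 0.87² + 0.15² + 0.31² = 0.0256 + 0.7569 + 0.0225 + 0.0961 = 0.9011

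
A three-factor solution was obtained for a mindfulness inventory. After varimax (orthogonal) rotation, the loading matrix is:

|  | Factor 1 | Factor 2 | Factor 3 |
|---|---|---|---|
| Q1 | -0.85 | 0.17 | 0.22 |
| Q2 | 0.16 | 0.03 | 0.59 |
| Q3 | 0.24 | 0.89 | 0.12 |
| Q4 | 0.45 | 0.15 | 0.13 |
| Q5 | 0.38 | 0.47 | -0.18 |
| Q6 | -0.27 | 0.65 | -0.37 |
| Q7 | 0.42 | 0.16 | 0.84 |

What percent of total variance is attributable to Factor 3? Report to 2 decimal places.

18.61%

SS loadings for Factor 3 = 0.22² + 0.59² + 0.12² + 0.13² + (-0.18)² + (-0.37)² + 0.84² = 1.3027
With 7 standardized items, total variance = 7. Proportion = 1.3027/7 = 0.1861 → 18.61%.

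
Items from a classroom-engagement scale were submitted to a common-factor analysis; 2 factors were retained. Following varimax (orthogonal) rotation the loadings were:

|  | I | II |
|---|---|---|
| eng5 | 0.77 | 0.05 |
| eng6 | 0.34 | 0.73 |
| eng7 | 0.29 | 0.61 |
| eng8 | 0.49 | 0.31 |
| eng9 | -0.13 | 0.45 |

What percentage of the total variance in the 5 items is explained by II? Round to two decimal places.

SS loadings for II = 0.05² + 0.73² + 0.61² + 0.31² + 0.45² = 1.2061
With 5 standardized items, total variance = 5. Proportion = 1.2061/5 = 0.2412 → 24.12%.

24.12%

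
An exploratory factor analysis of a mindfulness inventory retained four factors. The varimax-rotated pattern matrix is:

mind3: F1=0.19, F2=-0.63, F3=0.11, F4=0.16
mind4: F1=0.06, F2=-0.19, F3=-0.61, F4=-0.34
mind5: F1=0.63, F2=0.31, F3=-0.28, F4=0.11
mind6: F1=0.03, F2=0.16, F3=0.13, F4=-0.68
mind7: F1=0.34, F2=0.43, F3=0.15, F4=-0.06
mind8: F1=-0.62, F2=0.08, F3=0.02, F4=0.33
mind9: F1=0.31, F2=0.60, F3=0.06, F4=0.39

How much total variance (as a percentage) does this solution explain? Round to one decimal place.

50.4%

Communalities: 0.4707, 0.5274, 0.5835, 0.5058, 0.3266, 0.5001, 0.6118; Σh² = 3.5259.
Total variance with 7 standardized items is 7, so the solution explains 3.5259/7 = 0.5037 = 50.37%.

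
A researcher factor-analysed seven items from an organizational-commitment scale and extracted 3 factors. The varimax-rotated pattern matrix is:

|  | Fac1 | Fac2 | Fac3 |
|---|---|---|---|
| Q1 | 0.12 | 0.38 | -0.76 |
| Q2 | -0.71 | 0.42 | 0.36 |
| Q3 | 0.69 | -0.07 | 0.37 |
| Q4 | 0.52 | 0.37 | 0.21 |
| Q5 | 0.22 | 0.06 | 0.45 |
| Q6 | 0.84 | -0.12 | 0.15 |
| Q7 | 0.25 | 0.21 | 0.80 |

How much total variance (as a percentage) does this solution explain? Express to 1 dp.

SS loadings by factor: 2.0815, 0.5247, 1.7532; total = 4.3594.
Total variance with 7 standardized items is 7, so the solution explains 4.3594/7 = 0.6228 = 62.28%.

62.3%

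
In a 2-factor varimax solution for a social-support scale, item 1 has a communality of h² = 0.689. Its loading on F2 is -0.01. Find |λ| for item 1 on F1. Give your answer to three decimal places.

0.830

Under orthogonal rotation h² = Σλ², so λ_F1² = h² − (0.0001) = 0.689 − 0.0001 = 0.6889.
|λ| = √0.6889 = 0.8300.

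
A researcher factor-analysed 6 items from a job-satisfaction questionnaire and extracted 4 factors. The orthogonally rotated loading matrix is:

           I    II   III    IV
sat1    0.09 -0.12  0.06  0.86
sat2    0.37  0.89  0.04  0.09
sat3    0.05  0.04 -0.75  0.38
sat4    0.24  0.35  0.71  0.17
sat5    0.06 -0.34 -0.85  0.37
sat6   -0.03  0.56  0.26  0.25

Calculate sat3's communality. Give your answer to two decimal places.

h² = 0.05² + 0.04² + (-0.75)² + 0.38² = 0.0025 + 0.0016 + 0.5625 + 0.1444 = 0.7110

0.71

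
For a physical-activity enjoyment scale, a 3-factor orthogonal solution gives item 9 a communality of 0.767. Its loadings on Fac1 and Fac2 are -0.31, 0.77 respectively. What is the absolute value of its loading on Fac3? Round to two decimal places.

Under orthogonal rotation h² = Σλ², so λ_Fac3² = h² − (0.6890) = 0.767 − 0.6890 = 0.0780.
|λ| = √0.0780 = 0.2793.

0.28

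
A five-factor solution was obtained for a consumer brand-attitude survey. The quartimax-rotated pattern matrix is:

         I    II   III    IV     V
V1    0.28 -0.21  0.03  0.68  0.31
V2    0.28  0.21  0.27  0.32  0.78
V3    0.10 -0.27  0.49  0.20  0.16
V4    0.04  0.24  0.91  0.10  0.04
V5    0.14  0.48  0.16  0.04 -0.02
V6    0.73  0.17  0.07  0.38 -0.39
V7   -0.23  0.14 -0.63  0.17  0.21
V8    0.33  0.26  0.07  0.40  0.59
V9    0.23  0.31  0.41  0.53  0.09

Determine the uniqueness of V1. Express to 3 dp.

h² = 0.28² + (-0.21)² + 0.03² + 0.68² + 0.31² = 0.0784 + 0.0441 + 0.0009 + 0.4624 + 0.0961 = 0.6819
Uniqueness u² = 1 − h² = 1 − 0.6819 = 0.3181

0.318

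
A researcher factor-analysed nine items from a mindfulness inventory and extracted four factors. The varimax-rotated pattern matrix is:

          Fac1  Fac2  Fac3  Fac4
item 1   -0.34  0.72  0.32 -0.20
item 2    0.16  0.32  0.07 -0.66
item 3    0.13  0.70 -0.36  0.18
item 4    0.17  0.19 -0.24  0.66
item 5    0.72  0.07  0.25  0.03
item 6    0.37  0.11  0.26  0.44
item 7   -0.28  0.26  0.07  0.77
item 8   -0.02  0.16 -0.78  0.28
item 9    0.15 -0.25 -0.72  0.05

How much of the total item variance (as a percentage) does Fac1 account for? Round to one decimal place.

SS loadings for Fac1 = (-0.34)² + 0.16² + 0.13² + 0.17² + 0.72² + 0.37² + (-0.28)² + (-0.02)² + 0.15² = 0.9436
With 9 standardized items, total variance = 9. Proportion = 0.9436/9 = 0.1048 → 10.48%.

10.5%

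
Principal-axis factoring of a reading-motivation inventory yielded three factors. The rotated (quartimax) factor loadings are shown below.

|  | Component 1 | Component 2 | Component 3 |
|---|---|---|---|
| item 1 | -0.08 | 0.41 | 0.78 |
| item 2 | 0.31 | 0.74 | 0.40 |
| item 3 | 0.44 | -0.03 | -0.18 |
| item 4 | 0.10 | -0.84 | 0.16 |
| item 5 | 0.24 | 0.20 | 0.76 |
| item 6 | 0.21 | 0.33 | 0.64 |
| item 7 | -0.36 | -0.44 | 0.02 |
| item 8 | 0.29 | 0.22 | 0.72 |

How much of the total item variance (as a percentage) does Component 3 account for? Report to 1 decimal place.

SS loadings for Component 3 = 0.78² + 0.40² + (-0.18)² + 0.16² + 0.76² + 0.64² + 0.02² + 0.72² = 2.3324
With 8 standardized items, total variance = 8. Proportion = 2.3324/8 = 0.2916 → 29.16%.

29.2%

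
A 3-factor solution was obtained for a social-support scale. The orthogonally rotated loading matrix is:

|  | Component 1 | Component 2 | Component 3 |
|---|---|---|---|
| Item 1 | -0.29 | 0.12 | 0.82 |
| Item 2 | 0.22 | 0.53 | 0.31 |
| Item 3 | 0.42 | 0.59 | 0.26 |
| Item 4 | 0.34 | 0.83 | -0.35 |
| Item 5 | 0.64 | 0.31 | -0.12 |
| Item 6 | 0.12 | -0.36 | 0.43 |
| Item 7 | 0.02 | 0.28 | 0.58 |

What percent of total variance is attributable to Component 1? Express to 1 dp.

12.1%

SS loadings for Component 1 = (-0.29)² + 0.22² + 0.42² + 0.34² + 0.64² + 0.12² + 0.02² = 0.8489
With 7 standardized items, total variance = 7. Proportion = 0.8489/7 = 0.1213 → 12.13%.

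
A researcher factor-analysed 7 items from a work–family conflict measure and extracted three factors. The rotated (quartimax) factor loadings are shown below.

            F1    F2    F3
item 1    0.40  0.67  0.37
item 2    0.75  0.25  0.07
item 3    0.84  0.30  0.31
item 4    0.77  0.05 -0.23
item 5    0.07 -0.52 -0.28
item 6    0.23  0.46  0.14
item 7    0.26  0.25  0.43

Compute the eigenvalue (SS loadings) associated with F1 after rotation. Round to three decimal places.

SS loadings for F1 = 0.40² + 0.75² + 0.84² + 0.77² + 0.07² + 0.23² + 0.26² = 0.1600 + 0.5625 + 0.7056 + 0.5929 + 0.0049 + 0.0529 + 0.0676 = 2.1464

2.146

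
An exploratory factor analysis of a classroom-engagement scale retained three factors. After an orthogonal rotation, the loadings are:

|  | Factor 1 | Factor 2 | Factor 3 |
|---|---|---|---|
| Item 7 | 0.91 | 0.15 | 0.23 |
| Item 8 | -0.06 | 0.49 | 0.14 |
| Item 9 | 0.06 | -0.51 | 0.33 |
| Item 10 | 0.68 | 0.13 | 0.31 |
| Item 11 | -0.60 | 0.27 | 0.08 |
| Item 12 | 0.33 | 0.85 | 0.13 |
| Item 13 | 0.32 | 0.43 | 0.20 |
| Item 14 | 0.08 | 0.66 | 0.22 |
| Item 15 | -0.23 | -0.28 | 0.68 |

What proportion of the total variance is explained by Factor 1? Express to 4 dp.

0.2143

SS loadings for Factor 1 = 0.91² + (-0.06)² + 0.06² + 0.68² + (-0.60)² + 0.33² + 0.32² + 0.08² + (-0.23)² = 1.9283
Proportion of variance = 1.9283 / 9 = 0.2143.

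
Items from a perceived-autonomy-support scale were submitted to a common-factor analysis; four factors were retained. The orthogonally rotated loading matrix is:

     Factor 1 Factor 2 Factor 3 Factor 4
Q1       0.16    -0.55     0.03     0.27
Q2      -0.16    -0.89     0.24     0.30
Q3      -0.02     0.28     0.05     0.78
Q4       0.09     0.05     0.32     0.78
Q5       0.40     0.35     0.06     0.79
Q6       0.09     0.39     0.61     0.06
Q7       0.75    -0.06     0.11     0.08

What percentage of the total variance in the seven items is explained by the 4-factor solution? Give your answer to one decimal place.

SS loadings by factor: 0.7903, 1.4537, 0.5512, 2.0138; total = 4.8090.
Total variance with 7 standardized items is 7, so the solution explains 4.8090/7 = 0.6870 = 68.70%.

68.7%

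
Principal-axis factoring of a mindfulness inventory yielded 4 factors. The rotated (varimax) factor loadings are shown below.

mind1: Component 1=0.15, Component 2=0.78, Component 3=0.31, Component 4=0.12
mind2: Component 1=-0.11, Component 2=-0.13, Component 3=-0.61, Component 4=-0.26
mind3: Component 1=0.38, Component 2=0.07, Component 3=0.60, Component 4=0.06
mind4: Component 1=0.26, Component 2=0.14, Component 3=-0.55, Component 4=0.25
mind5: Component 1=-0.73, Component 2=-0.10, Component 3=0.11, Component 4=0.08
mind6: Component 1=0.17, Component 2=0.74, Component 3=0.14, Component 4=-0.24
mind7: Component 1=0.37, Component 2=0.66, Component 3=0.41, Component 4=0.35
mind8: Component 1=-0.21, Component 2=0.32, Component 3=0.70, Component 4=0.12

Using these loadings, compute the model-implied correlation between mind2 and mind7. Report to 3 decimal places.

-0.468

r̂ = Σ λ_i·λ_j across factors = (-0.11)(0.37) + (-0.13)(0.66) + (-0.61)(0.41) + (-0.26)(0.35)
  = -0.0407 -0.0858 -0.2501 -0.0910 = -0.4676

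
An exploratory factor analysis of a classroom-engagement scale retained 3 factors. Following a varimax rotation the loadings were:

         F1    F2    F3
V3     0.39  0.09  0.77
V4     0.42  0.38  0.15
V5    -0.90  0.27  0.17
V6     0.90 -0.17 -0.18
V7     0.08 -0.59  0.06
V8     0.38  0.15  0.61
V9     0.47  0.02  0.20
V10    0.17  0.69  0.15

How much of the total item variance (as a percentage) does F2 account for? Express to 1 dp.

SS loadings for F2 = 0.09² + 0.38² + 0.27² + (-0.17)² + (-0.59)² + 0.15² + 0.02² + 0.69² = 1.1014
With 8 standardized items, total variance = 8. Proportion = 1.1014/8 = 0.1377 → 13.77%.

13.8%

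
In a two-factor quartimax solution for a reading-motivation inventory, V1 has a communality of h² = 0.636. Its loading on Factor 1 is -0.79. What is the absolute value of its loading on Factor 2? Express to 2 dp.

0.11

Under orthogonal rotation h² = Σλ², so λ_Factor 2² = h² − (0.6241) = 0.636 − 0.6241 = 0.0119.
|λ| = √0.0119 = 0.1091.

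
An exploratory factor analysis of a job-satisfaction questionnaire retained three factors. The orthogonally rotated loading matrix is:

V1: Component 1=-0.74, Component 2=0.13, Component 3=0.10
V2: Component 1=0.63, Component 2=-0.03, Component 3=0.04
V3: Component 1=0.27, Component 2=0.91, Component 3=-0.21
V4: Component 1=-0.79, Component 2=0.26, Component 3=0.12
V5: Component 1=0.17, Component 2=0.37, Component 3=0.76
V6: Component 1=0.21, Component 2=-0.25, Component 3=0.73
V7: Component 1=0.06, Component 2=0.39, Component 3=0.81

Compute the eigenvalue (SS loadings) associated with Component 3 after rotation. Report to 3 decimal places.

SS loadings for Component 3 = 0.10² + 0.04² + (-0.21)² + 0.12² + 0.76² + 0.73² + 0.81² = 0.0100 + 0.0016 + 0.0441 + 0.0144 + 0.5776 + 0.5329 + 0.6561 = 1.8367

1.837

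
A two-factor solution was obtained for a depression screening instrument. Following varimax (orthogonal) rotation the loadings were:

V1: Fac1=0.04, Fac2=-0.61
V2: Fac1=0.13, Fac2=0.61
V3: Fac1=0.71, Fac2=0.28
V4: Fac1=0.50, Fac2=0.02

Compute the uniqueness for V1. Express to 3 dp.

h² = 0.04² + (-0.61)² = 0.0016 + 0.3721 = 0.3737
Uniqueness u² = 1 − h² = 1 − 0.3737 = 0.6263

0.626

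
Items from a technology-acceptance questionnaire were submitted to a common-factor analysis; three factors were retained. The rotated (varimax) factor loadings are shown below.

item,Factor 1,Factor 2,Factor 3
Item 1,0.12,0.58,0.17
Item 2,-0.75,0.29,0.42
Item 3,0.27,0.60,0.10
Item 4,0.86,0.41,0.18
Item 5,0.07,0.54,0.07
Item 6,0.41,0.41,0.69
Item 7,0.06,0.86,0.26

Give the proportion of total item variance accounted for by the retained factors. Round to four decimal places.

0.6443

Communalities: 0.3797, 0.8230, 0.4429, 0.9401, 0.3014, 0.8123, 0.8108; Σh² = 4.5102.
Total variance with 7 standardized items is 7, so the solution explains 4.5102/7 = 0.6443.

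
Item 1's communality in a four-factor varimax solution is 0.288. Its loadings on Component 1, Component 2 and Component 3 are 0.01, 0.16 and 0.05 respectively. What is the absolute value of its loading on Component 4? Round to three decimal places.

0.510

Under orthogonal rotation h² = Σλ², so λ_Component 4² = h² − (0.0282) = 0.288 − 0.0282 = 0.2598.
|λ| = √0.2598 = 0.5097.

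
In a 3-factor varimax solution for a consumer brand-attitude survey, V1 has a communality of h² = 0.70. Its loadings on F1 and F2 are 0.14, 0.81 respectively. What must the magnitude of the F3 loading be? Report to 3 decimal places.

0.156

Under orthogonal rotation h² = Σλ², so λ_F3² = h² − (0.6757) = 0.70 − 0.6757 = 0.0243.
|λ| = √0.0243 = 0.1559.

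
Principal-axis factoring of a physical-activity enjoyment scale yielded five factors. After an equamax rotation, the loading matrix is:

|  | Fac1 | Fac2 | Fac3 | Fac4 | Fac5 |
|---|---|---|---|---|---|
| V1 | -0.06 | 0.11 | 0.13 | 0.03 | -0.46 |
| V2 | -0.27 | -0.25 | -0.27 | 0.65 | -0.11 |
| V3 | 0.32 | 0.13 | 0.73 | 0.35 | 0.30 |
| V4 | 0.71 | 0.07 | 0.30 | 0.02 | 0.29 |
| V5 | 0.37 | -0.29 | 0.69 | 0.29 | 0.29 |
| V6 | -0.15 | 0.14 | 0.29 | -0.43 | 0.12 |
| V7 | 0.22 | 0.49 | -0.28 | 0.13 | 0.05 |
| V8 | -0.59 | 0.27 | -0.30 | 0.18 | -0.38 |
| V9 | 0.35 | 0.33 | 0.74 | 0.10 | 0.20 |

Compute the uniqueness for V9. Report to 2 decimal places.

0.17

h² = 0.35² + 0.33² + 0.74² + 0.10² + 0.20² = 0.1225 + 0.1089 + 0.5476 + 0.0100 + 0.0400 = 0.8290
Uniqueness u² = 1 − h² = 1 − 0.8290 = 0.1710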